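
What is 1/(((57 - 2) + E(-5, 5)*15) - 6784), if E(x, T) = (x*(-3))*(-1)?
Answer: -1/6954 ≈ -0.00014380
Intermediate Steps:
E(x, T) = 3*x (E(x, T) = -3*x*(-1) = 3*x)
1/(((57 - 2) + E(-5, 5)*15) - 6784) = 1/(((57 - 2) + (3*(-5))*15) - 6784) = 1/((55 - 15*15) - 6784) = 1/((55 - 225) - 6784) = 1/(-170 - 6784) = 1/(-6954) = -1/6954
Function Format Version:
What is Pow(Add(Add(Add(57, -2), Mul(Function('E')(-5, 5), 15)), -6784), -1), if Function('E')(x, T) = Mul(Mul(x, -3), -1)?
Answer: Rational(-1, 6954) ≈ -0.00014380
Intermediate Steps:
Function('E')(x, T) = Mul(3, x) (Function('E')(x, T) = Mul(Mul(-3, x), -1) = Mul(3, x))
Pow(Add(Add(Add(57, -2), Mul(Function('E')(-5, 5), 15)), -6784), -1) = Pow(Add(Add(Add(57, -2), Mul(Mul(3, -5), 15)), -6784), -1) = Pow(Add(Add(55, Mul(-15, 15)), -6784), -1) = Pow(Add(Add(55, -225), -6784), -1) = Pow(Add(-170, -6784), -1) = Pow(-6954, -1) = Rational(-1, 6954)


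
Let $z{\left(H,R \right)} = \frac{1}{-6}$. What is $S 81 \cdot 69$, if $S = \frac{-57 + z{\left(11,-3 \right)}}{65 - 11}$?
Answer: $- \frac{23667}{4} \approx -5916.8$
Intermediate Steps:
$z{\left(H,R \right)} = - \frac{1}{6}$
$S = - \frac{343}{324}$ ($S = \frac{-57 - \frac{1}{6}}{65 - 11} = - \frac{343}{6 \cdot 54} = \left(- \frac{343}{6}\right) \frac{1}{54} = - \frac{343}{324} \approx -1.0586$)
$S 81 \cdot 69 = \left(- \frac{343}{324}\right) 81 \cdot 69 = \left(- \frac{343}{4}\right) 69 = - \frac{23667}{4}$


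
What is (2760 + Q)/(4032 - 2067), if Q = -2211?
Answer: 183/655 ≈ 0.27939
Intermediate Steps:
(2760 + Q)/(4032 - 2067) = (2760 - 2211)/(4032 - 2067) = 549/1965 = 549*(1/1965) = 183/655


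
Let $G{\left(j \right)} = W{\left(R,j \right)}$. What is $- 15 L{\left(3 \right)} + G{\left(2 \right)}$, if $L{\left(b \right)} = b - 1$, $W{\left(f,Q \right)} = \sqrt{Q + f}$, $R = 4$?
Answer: $-30 + \sqrt{6} \approx -27.551$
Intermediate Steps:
$G{\left(j \right)} = \sqrt{4 + j}$ ($G{\left(j \right)} = \sqrt{j + 4} = \sqrt{4 + j}$)
$L{\left(b \right)} = -1 + b$
$- 15 L{\left(3 \right)} + G{\left(2 \right)} = - 15 \left(-1 + 3\right) + \sqrt{4 + 2} = \left(-15\right) 2 + \sqrt{6} = -30 + \sqrt{6}$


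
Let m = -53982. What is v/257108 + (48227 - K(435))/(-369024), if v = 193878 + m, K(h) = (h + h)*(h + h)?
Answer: 58457619797/23719755648 ≈ 2.4645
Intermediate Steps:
K(h) = 4*h² (K(h) = (2*h)*(2*h) = 4*h²)
v = 139896 (v = 193878 - 53982 = 139896)
v/257108 + (48227 - K(435))/(-369024) = 139896/257108 + (48227 - 4*435²)/(-369024) = 139896*(1/257108) + (48227 - 4*189225)*(-1/369024) = 34974/64277 + (48227 - 1*756900)*(-1/369024) = 34974/64277 + (48227 - 756900)*(-1/369024) = 34974/64277 - 708673*(-1/369024) = 34974/64277 + 708673/369024 = 58457619797/23719755648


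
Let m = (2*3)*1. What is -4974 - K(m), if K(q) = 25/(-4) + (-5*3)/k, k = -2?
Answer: -19901/4 ≈ -4975.3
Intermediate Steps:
m = 6 (m = 6*1 = 6)
K(q) = 5/4 (K(q) = 25/(-4) - 5*3/(-2) = 25*(-¼) - 15*(-½) = -25/4 + 15/2 = 5/4)
-4974 - K(m) = -4974 - 1*5/4 = -4974 - 5/4 = -19901/4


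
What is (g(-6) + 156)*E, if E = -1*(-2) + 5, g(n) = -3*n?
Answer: 1218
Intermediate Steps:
E = 7 (E = 2 + 5 = 7)
(g(-6) + 156)*E = (-3*(-6) + 156)*7 = (18 + 156)*7 = 174*7 = 1218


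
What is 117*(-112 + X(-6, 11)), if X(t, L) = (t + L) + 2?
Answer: -12285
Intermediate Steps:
X(t, L) = 2 + L + t (X(t, L) = (L + t) + 2 = 2 + L + t)
117*(-112 + X(-6, 11)) = 117*(-112 + (2 + 11 - 6)) = 117*(-112 + 7) = 117*(-105) = -12285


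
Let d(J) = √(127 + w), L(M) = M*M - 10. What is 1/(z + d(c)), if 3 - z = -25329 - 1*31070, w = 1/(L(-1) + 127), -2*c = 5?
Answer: 6655436/375379886285 - √1768466/375379886285 ≈ 1.7726e-5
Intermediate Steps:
L(M) = -10 + M² (L(M) = M² - 10 = -10 + M²)
c = -5/2 (c = -½*5 = -5/2 ≈ -2.5000)
w = 1/118 (w = 1/((-10 + (-1)²) + 127) = 1/((-10 + 1) + 127) = 1/(-9 + 127) = 1/118 ≈ 0.0084746)
d(J) = √1768466/118 (d(J) = √(127 + 1/118) = √(14987/118) = √1768466/118)
z = 56402 (z = 3 - (-25329 - 1*31070) = 3 - (-25329 - 31070) = 3 - 1*(-56399) = 3 + 56399 = 56402)
1/(z + d(c)) = 1/(56402 + √1768466/118)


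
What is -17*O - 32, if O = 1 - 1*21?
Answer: 308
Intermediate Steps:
O = -20 (O = 1 - 21 = -20)
-17*O - 32 = -17*(-20) - 32 = 340 - 32 = 308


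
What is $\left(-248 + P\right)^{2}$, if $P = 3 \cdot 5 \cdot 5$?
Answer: $29929$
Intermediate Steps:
$P = 75$ ($P = 15 \cdot 5 = 75$)
$\left(-248 + P\right)^{2} = \left(-248 + 75\right)^{2} = \left(-173\right)^{2} = 29929$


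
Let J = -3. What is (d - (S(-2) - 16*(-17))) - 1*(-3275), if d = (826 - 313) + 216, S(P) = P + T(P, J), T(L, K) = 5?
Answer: 3729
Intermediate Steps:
S(P) = 5 + P (S(P) = P + 5 = 5 + P)
d = 729 (d = 513 + 216 = 729)
(d - (S(-2) - 16*(-17))) - 1*(-3275) = (729 - ((5 - 2) - 16*(-17))) - 1*(-3275) = (729 - (3 + 272)) + 3275 = (729 - 1*275) + 3275 = (729 - 275) + 3275 = 454 + 3275 = 3729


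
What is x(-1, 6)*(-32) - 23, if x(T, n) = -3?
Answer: 73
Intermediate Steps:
x(-1, 6)*(-32) - 23 = -3*(-32) - 23 = 96 - 23 = 73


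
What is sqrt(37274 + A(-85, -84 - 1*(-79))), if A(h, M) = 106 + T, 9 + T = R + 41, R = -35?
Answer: 3*sqrt(4153) ≈ 193.33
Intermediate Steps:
T = -3 (T = -9 + (-35 + 41) = -9 + 6 = -3)
A(h, M) = 103 (A(h, M) = 106 - 3 = 103)
sqrt(37274 + A(-85, -84 - 1*(-79))) = sqrt(37274 + 103) = sqrt(37377) = 3*sqrt(4153)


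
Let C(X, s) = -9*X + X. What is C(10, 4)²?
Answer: 6400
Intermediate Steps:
C(X, s) = -8*X
C(10, 4)² = (-8*10)² = (-80)² = 6400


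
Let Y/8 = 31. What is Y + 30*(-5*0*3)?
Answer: 248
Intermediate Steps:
Y = 248 (Y = 8*31 = 248)
Y + 30*(-5*0*3) = 248 + 30*(-5*0*3) = 248 + 30*(0*3) = 248 + 30*0 = 248 + 0 = 248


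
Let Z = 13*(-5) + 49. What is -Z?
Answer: 16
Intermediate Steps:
Z = -16 (Z = -65 + 49 = -16)
-Z = -1*(-16) = 16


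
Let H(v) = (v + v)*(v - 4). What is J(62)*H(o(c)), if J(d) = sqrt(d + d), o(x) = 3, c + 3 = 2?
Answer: -12*sqrt(31) ≈ -66.813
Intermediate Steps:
c = -1 (c = -3 + 2 = -1)
J(d) = sqrt(2)*sqrt(d) (J(d) = sqrt(2*d) = sqrt(2)*sqrt(d))
H(v) = 2*v*(-4 + v) (H(v) = (2*v)*(-4 + v) = 2*v*(-4 + v))
J(62)*H(o(c)) = (sqrt(2)*sqrt(62))*(2*3*(-4 + 3)) = (2*sqrt(31))*(2*3*(-1)) = (2*sqrt(31))*(-6) = -12*sqrt(31)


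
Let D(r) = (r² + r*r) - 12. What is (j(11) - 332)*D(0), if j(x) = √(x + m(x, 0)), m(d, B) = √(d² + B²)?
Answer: 3984 - 12*√22 ≈ 3927.7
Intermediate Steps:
D(r) = -12 + 2*r² (D(r) = (r² + r²) - 12 = 2*r² - 12 = -12 + 2*r²)
m(d, B) = √(B² + d²)
j(x) = √(x + √(x²)) (j(x) = √(x + √(0² + x²)) = √(x + √(0 + x²)) = √(x + √(x²)))
(j(11) - 332)*D(0) = (√(11 + √(11²)) - 332)*(-12 + 2*0²) = (√(11 + √121) - 332)*(-12 + 2*0) = (√(11 + 11) - 332)*(-12 + 0) = (√22 - 332)*(-12) = (-332 + √22)*(-12) = 3984 - 12*√22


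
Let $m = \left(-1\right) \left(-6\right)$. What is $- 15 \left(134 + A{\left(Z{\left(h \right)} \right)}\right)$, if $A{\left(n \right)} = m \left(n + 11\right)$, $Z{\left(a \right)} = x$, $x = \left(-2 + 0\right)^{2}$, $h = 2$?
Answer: $-3360$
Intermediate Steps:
$m = 6$
$x = 4$ ($x = \left(-2\right)^{2} = 4$)
$Z{\left(a \right)} = 4$
$A{\left(n \right)} = 66 + 6 n$ ($A{\left(n \right)} = 6 \left(n + 11\right) = 6 \left(11 + n\right) = 66 + 6 n$)
$- 15 \left(134 + A{\left(Z{\left(h \right)} \right)}\right) = - 15 \left(134 + \left(66 + 6 \cdot 4\right)\right) = - 15 \left(134 + \left(66 + 24\right)\right) = - 15 \left(134 + 90\right) = \left(-15\right) 224 = -3360$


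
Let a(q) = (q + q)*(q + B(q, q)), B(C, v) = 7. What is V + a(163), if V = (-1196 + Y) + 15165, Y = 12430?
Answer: 81819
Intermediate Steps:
V = 26399 (V = (-1196 + 12430) + 15165 = 11234 + 15165 = 26399)
a(q) = 2*q*(7 + q) (a(q) = (q + q)*(q + 7) = (2*q)*(7 + q) = 2*q*(7 + q))
V + a(163) = 26399 + 2*163*(7 + 163) = 26399 + 2*163*170 = 26399 + 55420 = 81819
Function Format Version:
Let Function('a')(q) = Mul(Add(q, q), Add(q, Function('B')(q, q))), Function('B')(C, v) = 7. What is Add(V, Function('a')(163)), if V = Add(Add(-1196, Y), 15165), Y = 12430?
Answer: 81819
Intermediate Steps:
V = 26399 (V = Add(Add(-1196, 12430), 15165) = Add(11234, 15165) = 26399)
Function('a')(q) = Mul(2, q, Add(7, q)) (Function('a')(q) = Mul(Add(q, q), Add(q, 7)) = Mul(Mul(2, q), Add(7, q)) = Mul(2, q, Add(7, q)))
Add(V, Function('a')(163)) = Add(26399, Mul(2, 163, Add(7, 163))) = Add(26399, Mul(2, 163, 170)) = Add(26399, 55420) = 81819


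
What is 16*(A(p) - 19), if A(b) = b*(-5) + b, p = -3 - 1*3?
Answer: 80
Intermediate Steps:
p = -6 (p = -3 - 3 = -6)
A(b) = -4*b (A(b) = -5*b + b = -4*b)
16*(A(p) - 19) = 16*(-4*(-6) - 19) = 16*(24 - 19) = 16*5 = 80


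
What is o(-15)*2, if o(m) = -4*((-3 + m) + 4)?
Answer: 112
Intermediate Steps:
o(m) = -4 - 4*m (o(m) = -4*(1 + m) = -4 - 4*m)
o(-15)*2 = (-4 - 4*(-15))*2 = (-4 + 60)*2 = 56*2 = 112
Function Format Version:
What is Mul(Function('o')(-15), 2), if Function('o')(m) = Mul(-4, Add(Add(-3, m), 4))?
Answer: 112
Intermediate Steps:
Function('o')(m) = Add(-4, Mul(-4, m)) (Function('o')(m) = Mul(-4, Add(1, m)) = Add(-4, Mul(-4, m)))
Mul(Function('o')(-15), 2) = Mul(Add(-4, Mul(-4, -15)), 2) = Mul(Add(-4, 60), 2) = Mul(56, 2) = 112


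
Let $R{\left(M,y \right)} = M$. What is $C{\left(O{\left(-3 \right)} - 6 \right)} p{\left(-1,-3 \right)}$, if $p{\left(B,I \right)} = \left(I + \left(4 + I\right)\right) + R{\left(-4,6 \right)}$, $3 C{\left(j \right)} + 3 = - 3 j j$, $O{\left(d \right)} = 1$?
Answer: $156$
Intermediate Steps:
$C{\left(j \right)} = -1 - j^{2}$ ($C{\left(j \right)} = -1 + \frac{- 3 j j}{3} = -1 + \frac{\left(-3\right) j^{2}}{3} = -1 - j^{2}$)
$p{\left(B,I \right)} = 2 I$ ($p{\left(B,I \right)} = \left(I + \left(4 + I\right)\right) - 4 = \left(4 + 2 I\right) - 4 = 2 I$)
$C{\left(O{\left(-3 \right)} - 6 \right)} p{\left(-1,-3 \right)} = \left(-1 - \left(1 - 6\right)^{2}\right) 2 \left(-3\right) = \left(-1 - \left(-5\right)^{2}\right) \left(-6\right) = \left(-1 - 25\right) \left(-6\right) = \left(-26\right) \left(-6\right) = 156$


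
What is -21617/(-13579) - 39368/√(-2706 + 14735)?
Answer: 21617/13579 - 39368*√12029/12029 ≈ -357.35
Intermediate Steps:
-21617/(-13579) - 39368/√(-2706 + 14735) = -21617*(-1/13579) - 39368*√12029/12029 = 21617/13579 - 39368*√12029/12029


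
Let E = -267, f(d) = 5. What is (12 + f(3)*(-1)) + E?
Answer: -260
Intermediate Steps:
(12 + f(3)*(-1)) + E = (12 + 5*(-1)) - 267 = (12 - 5) - 267 = 7 - 267 = -260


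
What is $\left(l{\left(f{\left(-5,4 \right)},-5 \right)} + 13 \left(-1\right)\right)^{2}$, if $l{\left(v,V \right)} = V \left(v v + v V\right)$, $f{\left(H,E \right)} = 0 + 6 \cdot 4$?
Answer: $5257849$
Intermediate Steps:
$f{\left(H,E \right)} = 24$ ($f{\left(H,E \right)} = 0 + 24 = 24$)
$l{\left(v,V \right)} = V \left(v^{2} + V v\right)$
$\left(l{\left(f{\left(-5,4 \right)},-5 \right)} + 13 \left(-1\right)\right)^{2} = \left(\left(-5\right) 24 \left(-5 + 24\right) + 13 \left(-1\right)\right)^{2} = \left(\left(-5\right) 24 \cdot 19 - 13\right)^{2} = \left(-2280 - 13\right)^{2} = \left(-2293\right)^{2} = 5257849$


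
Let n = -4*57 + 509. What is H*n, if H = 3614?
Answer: 1015534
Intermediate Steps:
n = 281 (n = -228 + 509 = 281)
H*n = 3614*281 = 1015534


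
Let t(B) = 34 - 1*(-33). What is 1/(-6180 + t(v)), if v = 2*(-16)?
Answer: -1/6113 ≈ -0.00016359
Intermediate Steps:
v = -32
t(B) = 67 (t(B) = 34 + 33 = 67)
1/(-6180 + t(v)) = 1/(-6180 + 67) = 1/(-6113) = -1/6113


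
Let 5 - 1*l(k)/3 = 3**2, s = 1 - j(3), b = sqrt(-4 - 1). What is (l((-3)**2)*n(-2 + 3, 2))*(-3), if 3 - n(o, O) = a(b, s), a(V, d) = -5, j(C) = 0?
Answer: 288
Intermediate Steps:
b = I*sqrt(5) (b = sqrt(-5) = I*sqrt(5) ≈ 2.2361*I)
s = 1 (s = 1 - 1*0 = 1 + 0 = 1)
n(o, O) = 8 (n(o, O) = 3 - 1*(-5) = 3 + 5 = 8)
l(k) = -12 (l(k) = 15 - 3*3**2 = 15 - 3*9 = 15 - 27 = -12)
(l((-3)**2)*n(-2 + 3, 2))*(-3) = -12*8*(-3) = -96*(-3) = 288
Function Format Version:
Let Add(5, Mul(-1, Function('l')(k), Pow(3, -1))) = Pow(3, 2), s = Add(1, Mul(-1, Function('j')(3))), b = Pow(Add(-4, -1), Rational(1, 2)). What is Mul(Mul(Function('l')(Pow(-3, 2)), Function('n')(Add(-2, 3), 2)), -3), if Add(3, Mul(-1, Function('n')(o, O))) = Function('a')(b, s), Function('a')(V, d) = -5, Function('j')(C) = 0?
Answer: 288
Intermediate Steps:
b = Mul(I, Pow(5, Rational(1, 2))) (b = Pow(-5, Rational(1, 2)) = Mul(I, Pow(5, Rational(1, 2))) ≈ Mul(2.2361, I))
s = 1 (s = Add(1, Mul(-1, 0)) = Add(1, 0) = 1)
Function('n')(o, O) = 8 (Function('n')(o, O) = Add(3, Mul(-1, -5)) = Add(3, 5) = 8)
Function('l')(k) = -12 (Function('l')(k) = Add(15, Mul(-3, Pow(3, 2))) = Add(15, Mul(-3, 9)) = Add(15, -27) = -12)
Mul(Mul(Function('l')(Pow(-3, 2)), Function('n')(Add(-2, 3), 2)), -3) = Mul(Mul(-12, 8), -3) = Mul(-96, -3) = 288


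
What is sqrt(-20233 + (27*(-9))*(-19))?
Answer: 16*I*sqrt(61) ≈ 124.96*I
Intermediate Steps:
sqrt(-20233 + (27*(-9))*(-19)) = sqrt(-20233 - 243*(-19)) = sqrt(-20233 + 4617) = sqrt(-15616) = 16*I*sqrt(61)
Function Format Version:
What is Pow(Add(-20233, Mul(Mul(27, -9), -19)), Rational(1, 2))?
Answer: Mul(16, I, Pow(61, Rational(1, 2))) ≈ Mul(124.96, I)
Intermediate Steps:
Pow(Add(-20233, Mul(Mul(27, -9), -19)), Rational(1, 2)) = Pow(Add(-20233, Mul(-243, -19)), Rational(1, 2)) = Pow(Add(-20233, 4617), Rational(1, 2)) = Pow(-15616, Rational(1, 2)) = Mul(16, I, Pow(61, Rational(1, 2)))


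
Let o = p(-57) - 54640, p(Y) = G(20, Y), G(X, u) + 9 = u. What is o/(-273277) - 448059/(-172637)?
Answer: 131888499065/47177721449 ≈ 2.7956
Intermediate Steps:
G(X, u) = -9 + u
p(Y) = -9 + Y
o = -54706 (o = (-9 - 57) - 54640 = -66 - 54640 = -54706)
o/(-273277) - 448059/(-172637) = -54706/(-273277) - 448059/(-172637) = -54706*(-1/273277) - 448059*(-1/172637) = 54706/273277 + 448059/172637 = 131888499065/47177721449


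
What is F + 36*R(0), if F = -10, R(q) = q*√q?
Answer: -10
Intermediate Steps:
R(q) = q^(3/2)
F + 36*R(0) = -10 + 36*0^(3/2) = -10 + 36*0 = -10 + 0 = -10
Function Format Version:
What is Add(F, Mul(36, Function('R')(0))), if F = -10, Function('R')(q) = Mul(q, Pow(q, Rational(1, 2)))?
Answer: -10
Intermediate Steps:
Function('R')(q) = Pow(q, Rational(3, 2))
Add(F, Mul(36, Function('R')(0))) = Add(-10, Mul(36, Pow(0, Rational(3, 2)))) = Add(-10, Mul(36, 0)) = Add(-10, 0) = -10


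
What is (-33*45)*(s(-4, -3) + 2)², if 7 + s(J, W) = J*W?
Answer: -72765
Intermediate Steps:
s(J, W) = -7 + J*W
(-33*45)*(s(-4, -3) + 2)² = (-33*45)*((-7 - 4*(-3)) + 2)² = -1485*((-7 + 12) + 2)² = -1485*(5 + 2)² = -1485*7² = -1485*49 = -72765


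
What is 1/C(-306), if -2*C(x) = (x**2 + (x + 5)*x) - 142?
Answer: -1/92800 ≈ -1.0776e-5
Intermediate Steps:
C(x) = 71 - x**2/2 - x*(5 + x)/2 (C(x) = -((x**2 + (x + 5)*x) - 142)/2 = -((x**2 + (5 + x)*x) - 142)/2 = -((x**2 + x*(5 + x)) - 142)/2 = -(-142 + x**2 + x*(5 + x))/2 = 71 - x**2/2 - x*(5 + x)/2)
1/C(-306) = 1/(71 - 1*(-306)**2 - 5/2*(-306)) = 1/(71 - 1*93636 + 765) = 1/(71 - 93636 + 765) = 1/(-92800) = -1/92800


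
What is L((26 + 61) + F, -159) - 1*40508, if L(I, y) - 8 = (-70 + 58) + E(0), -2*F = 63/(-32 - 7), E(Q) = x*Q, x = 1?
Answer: -40512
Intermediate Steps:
E(Q) = Q (E(Q) = 1*Q = Q)
F = 21/26 (F = -63/(2*(-32 - 7)) = -63/(2*(-39)) = -63*(-1)/(2*39) = -1/2*(-21/13) = 21/26 ≈ 0.80769)
L(I, y) = -4 (L(I, y) = 8 + ((-70 + 58) + 0) = 8 + (-12 + 0) = 8 - 12 = -4)
L((26 + 61) + F, -159) - 1*40508 = -4 - 1*40508 = -4 - 40508 = -40512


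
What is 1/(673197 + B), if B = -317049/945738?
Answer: 315246/212222555779 ≈ 1.4855e-6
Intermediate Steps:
B = -105683/315246 (B = -317049*1/945738 = -105683/315246 ≈ -0.33524)
1/(673197 + B) = 1/(673197 - 105683/315246) = 1/(212222555779/315246) = 315246/212222555779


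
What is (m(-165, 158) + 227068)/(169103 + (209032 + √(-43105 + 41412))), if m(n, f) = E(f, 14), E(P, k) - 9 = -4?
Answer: 7805840805/12998734538 - 20643*I*√1693/12998734538 ≈ 0.60051 - 6.5343e-5*I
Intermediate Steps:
E(P, k) = 5 (E(P, k) = 9 - 4 = 5)
m(n, f) = 5
(m(-165, 158) + 227068)/(169103 + (209032 + √(-43105 + 41412))) = (5 + 227068)/(169103 + (209032 + √(-43105 + 41412))) = 227073/(169103 + (209032 + √(-1693))) = 227073/(169103 + (209032 + I*√1693)) = 227073/(378135 + I*√1693)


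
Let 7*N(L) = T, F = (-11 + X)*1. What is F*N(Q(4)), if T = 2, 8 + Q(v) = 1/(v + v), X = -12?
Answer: -46/7 ≈ -6.5714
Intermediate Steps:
F = -23 (F = (-11 - 12)*1 = -23*1 = -23)
Q(v) = -8 + 1/(2*v) (Q(v) = -8 + 1/(v + v) = -8 + 1/(2*v))
N(L) = 2/7 (N(L) = (1/7)*2 = 2/7)
F*N(Q(4)) = -23*2/7 = -46/7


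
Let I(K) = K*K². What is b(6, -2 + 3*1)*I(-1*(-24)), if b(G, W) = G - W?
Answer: 69120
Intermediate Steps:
I(K) = K³
b(6, -2 + 3*1)*I(-1*(-24)) = (6 - (-2 + 3*1))*(-1*(-24))³ = (6 - (-2 + 3))*24³ = (6 - 1*1)*13824 = (6 - 1)*13824 = 5*13824 = 69120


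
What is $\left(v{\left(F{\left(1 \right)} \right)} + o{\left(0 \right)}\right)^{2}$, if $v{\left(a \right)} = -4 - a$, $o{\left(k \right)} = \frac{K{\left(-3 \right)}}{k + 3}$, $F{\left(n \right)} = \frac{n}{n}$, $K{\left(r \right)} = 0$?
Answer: $25$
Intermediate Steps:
$F{\left(n \right)} = 1$
$o{\left(k \right)} = 0$ ($o{\left(k \right)} = \frac{0}{k + 3} = \frac{0}{3 + k} = 0$)
$\left(v{\left(F{\left(1 \right)} \right)} + o{\left(0 \right)}\right)^{2} = \left(\left(-4 - 1\right) + 0\right)^{2} = \left(-5 + 0\right)^{2} = \left(-5\right)^{2} = 25$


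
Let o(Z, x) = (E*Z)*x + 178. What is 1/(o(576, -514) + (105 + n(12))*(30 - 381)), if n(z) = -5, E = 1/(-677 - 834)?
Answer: -1511/52471078 ≈ -2.8797e-5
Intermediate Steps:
E = -1/1511 (E = 1/(-1511) = -1/1511 ≈ -0.00066181)
o(Z, x) = 178 - Z*x/1511 (o(Z, x) = (-Z/1511)*x + 178 = -Z*x/1511 + 178 = 178 - Z*x/1511)
1/(o(576, -514) + (105 + n(12))*(30 - 381)) = 1/((178 - 1/1511*576*(-514)) + (105 - 5)*(30 - 381)) = 1/((178 + 296064/1511) + 100*(-351)) = 1/(565022/1511 - 35100) = 1/(-52471078/1511) = -1511/52471078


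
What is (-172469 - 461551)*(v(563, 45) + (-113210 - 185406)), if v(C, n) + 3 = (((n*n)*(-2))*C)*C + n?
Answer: 814096277676480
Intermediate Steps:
v(C, n) = -3 + n - 2*C²*n² (v(C, n) = -3 + ((((n*n)*(-2))*C)*C + n) = -3 + (((n²*(-2))*C)*C + n) = -3 + (((-2*n²)*C)*C + n) = -3 + ((-2*C*n²)*C + n) = -3 + (-2*C²*n² + n) = -3 + (n - 2*C²*n²) = -3 + n - 2*C²*n²)
(-172469 - 461551)*(v(563, 45) + (-113210 - 185406)) = (-172469 - 461551)*((-3 + 45 - 2*563²*45²) + (-113210 - 185406)) = -634020*((-3 + 45 - 2*316969*2025) - 298616) = -634020*((-3 + 45 - 1283724450) - 298616) = -634020*(-1283724408 - 298616) = -634020*(-1284023024) = 814096277676480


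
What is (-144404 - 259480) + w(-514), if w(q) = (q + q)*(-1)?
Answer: -402856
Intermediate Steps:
w(q) = -2*q (w(q) = (2*q)*(-1) = -2*q)
(-144404 - 259480) + w(-514) = (-144404 - 259480) - 2*(-514) = -403884 + 1028 = -402856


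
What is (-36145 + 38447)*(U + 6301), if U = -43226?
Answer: -85001350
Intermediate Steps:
(-36145 + 38447)*(U + 6301) = (-36145 + 38447)*(-43226 + 6301) = 2302*(-36925) = -85001350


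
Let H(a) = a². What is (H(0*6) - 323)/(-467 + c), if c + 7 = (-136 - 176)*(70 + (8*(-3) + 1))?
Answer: 323/15138 ≈ 0.021337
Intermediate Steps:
c = -14671 (c = -7 + (-136 - 176)*(70 + (8*(-3) + 1)) = -7 - 312*(70 + (-24 + 1)) = -7 - 312*(70 - 23) = -7 - 312*47 = -7 - 14664 = -14671)
(H(0*6) - 323)/(-467 + c) = ((0*6)² - 323)/(-467 - 14671) = (0² - 323)/(-15138) = -(0 - 323)/15138 = -1/15138*(-323) = 323/15138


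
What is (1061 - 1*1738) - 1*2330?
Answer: -3007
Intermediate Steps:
(1061 - 1*1738) - 1*2330 = (1061 - 1738) - 2330 = -677 - 2330 = -3007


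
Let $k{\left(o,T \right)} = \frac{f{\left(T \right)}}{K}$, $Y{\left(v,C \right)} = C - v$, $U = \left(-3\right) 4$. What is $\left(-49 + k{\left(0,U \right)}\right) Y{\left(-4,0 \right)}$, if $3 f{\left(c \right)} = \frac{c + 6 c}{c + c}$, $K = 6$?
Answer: $- \frac{1757}{9} \approx -195.22$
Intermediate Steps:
$f{\left(c \right)} = \frac{7}{6}$ ($f{\left(c \right)} = \frac{\left(c + 6 c\right) \frac{1}{c + c}}{3} = \frac{7 c \frac{1}{2 c}}{3} = \frac{1}{3} \cdot \frac{7}{2} = \frac{7}{6}$)
$U = -12$
$k{\left(o,T \right)} = \frac{7}{36}$ ($k{\left(o,T \right)} = \frac{7}{6 \cdot 6} = \frac{7}{6} \cdot \frac{1}{6} = \frac{7}{36}$)
$\left(-49 + k{\left(0,U \right)}\right) Y{\left(-4,0 \right)} = \left(-49 + \frac{7}{36}\right) \left(0 - -4\right) = - \frac{1757 \left(0 + 4\right)}{36} = \left(- \frac{1757}{36}\right) 4 = - \frac{1757}{9}$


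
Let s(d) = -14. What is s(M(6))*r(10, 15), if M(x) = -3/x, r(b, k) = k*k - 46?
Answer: -2506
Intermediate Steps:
r(b, k) = -46 + k² (r(b, k) = k² - 46 = -46 + k²)
s(M(6))*r(10, 15) = -14*(-46 + 15²) = -14*(-46 + 225) = -14*179 = -2506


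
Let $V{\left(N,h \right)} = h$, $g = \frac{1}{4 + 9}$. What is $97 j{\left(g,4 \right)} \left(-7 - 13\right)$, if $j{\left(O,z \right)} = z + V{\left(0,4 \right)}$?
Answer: $-15520$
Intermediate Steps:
$g = \frac{1}{13} \approx 0.076923$
$j{\left(O,z \right)} = 4 + z$ ($j{\left(O,z \right)} = z + 4 = 4 + z$)
$97 j{\left(g,4 \right)} \left(-7 - 13\right) = 97 \left(4 + 4\right) \left(-7 - 13\right) = 97 \cdot 8 \left(-7 - 13\right) = 776 \left(-20\right) = -15520$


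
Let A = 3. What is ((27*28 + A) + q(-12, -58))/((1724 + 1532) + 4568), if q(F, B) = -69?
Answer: 115/1304 ≈ 0.088190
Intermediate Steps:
((27*28 + A) + q(-12, -58))/((1724 + 1532) + 4568) = ((27*28 + 3) - 69)/((1724 + 1532) + 4568) = ((756 + 3) - 69)/(3256 + 4568) = (759 - 69)/7824 = 690*(1/7824) = 115/1304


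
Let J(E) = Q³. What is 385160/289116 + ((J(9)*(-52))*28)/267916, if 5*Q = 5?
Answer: 6423098354/4841175141 ≈ 1.3268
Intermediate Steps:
Q = 1 (Q = (⅕)*5 = 1)
J(E) = 1 (J(E) = 1³ = 1)
385160/289116 + ((J(9)*(-52))*28)/267916 = 385160/289116 + ((1*(-52))*28)/267916 = 385160*(1/289116) - 52*28*(1/267916) = 96290/72279 - 1456*1/267916 = 96290/72279 - 364/66979 = 6423098354/4841175141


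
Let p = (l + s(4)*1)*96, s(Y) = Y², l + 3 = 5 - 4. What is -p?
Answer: -1344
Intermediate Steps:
l = -2 (l = -3 + (5 - 4) = -3 + 1 = -2)
p = 1344 (p = (-2 + 4²*1)*96 = (-2 + 16*1)*96 = (-2 + 16)*96 = 14*96 = 1344)
-p = -1*1344 = -1344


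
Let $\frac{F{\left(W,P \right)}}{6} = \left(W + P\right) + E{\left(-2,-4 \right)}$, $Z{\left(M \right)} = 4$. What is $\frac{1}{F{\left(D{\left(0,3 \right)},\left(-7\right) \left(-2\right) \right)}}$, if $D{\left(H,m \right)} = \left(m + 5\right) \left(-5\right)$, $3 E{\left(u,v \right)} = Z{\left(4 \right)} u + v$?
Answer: $- \frac{1}{180} \approx -0.0055556$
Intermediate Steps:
$E{\left(u,v \right)} = \frac{v}{3} + \frac{4 u}{3}$ ($E{\left(u,v \right)} = \frac{4 u + v}{3} = \frac{v + 4 u}{3} = \frac{v}{3} + \frac{4 u}{3}$)
$D{\left(H,m \right)} = -25 - 5 m$ ($D{\left(H,m \right)} = \left(5 + m\right) \left(-5\right) = -25 - 5 m$)
$F{\left(W,P \right)} = -24 + 6 P + 6 W$ ($F{\left(W,P \right)} = 6 \left(\left(W + P\right) + \left(\frac{1}{3} \left(-4\right) + \frac{4}{3} \left(-2\right)\right)\right) = 6 \left(\left(P + W\right) - 4\right) = 6 \left(-4 + P + W\right) = -24 + 6 P + 6 W$)
$\frac{1}{F{\left(D{\left(0,3 \right)},\left(-7\right) \left(-2\right) \right)}} = \frac{1}{-24 + 6 \left(\left(-7\right) \left(-2\right)\right) + 6 \left(-25 - 15\right)} = \frac{1}{-24 + 6 \cdot 14 + 6 \left(-25 - 15\right)} = \frac{1}{-24 + 84 + 6 \left(-40\right)} = \frac{1}{-24 + 84 - 240} = \frac{1}{-180} = - \frac{1}{180}$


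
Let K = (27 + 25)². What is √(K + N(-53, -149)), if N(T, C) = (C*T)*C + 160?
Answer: 3*I*√130421 ≈ 1083.4*I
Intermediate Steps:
N(T, C) = 160 + T*C² (N(T, C) = T*C² + 160 = 160 + T*C²)
K = 2704 (K = 52² = 2704)
√(K + N(-53, -149)) = √(2704 + (160 - 53*(-149)²)) = √(2704 + (160 - 53*22201)) = √(2704 + (160 - 1176653)) = √(2704 - 1176493) = √(-1173789) = 3*I*√130421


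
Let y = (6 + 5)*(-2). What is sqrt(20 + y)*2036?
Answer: 2036*I*sqrt(2) ≈ 2879.3*I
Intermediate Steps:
y = -22 (y = 11*(-2) = -22)
sqrt(20 + y)*2036 = sqrt(20 - 22)*2036 = sqrt(-2)*2036 = (I*sqrt(2))*2036 = 2036*I*sqrt(2)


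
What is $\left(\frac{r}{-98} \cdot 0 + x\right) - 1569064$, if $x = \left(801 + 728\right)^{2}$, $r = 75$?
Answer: $768777$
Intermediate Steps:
$x = 2337841$ ($x = 1529^{2} = 2337841$)
$\left(\frac{r}{-98} \cdot 0 + x\right) - 1569064 = \left(\frac{1}{-98} \cdot 75 \cdot 0 + 2337841\right) - 1569064 = \left(\left(- \frac{1}{98}\right) 75 \cdot 0 + 2337841\right) - 1569064 = \left(\left(- \frac{75}{98}\right) 0 + 2337841\right) - 1569064 = \left(0 + 2337841\right) - 1569064 = 2337841 - 1569064 = 768777$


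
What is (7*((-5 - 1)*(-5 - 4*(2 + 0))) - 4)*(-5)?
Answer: -2710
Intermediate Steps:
(7*((-5 - 1)*(-5 - 4*(2 + 0))) - 4)*(-5) = (7*(-6*(-5 - 4*2)) - 4)*(-5) = (7*(-6*(-5 - 8)) - 4)*(-5) = (7*(-6*(-13)) - 4)*(-5) = (7*78 - 4)*(-5) = (546 - 4)*(-5) = 542*(-5) = -2710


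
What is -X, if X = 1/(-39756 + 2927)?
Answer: 1/36829 ≈ 2.7153e-5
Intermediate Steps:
X = -1/36829 (X = 1/(-36829) = -1/36829 ≈ -2.7153e-5)
-X = -1*(-1/36829) = 1/36829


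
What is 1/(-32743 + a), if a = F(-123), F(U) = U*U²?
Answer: -1/1893610 ≈ -5.2809e-7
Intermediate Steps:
F(U) = U³
a = -1860867 (a = (-123)³ = -1860867)
1/(-32743 + a) = 1/(-32743 - 1860867) = 1/(-1893610) = -1/1893610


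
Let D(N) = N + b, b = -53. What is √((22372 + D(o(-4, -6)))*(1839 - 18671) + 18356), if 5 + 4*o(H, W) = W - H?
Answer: 2*I*√93906399 ≈ 19381.0*I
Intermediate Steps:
o(H, W) = -5/4 - H/4 + W/4 (o(H, W) = -5/4 + (W - H)/4 = -5/4 + (-H/4 + W/4) = -5/4 - H/4 + W/4)
D(N) = -53 + N (D(N) = N - 53 = -53 + N)
√((22372 + D(o(-4, -6)))*(1839 - 18671) + 18356) = √((22372 + (-53 + (-5/4 - ¼*(-4) + (¼)*(-6))))*(1839 - 18671) + 18356) = √((22372 + (-53 + (-5/4 + 1 - 3/2)))*(-16832) + 18356) = √((22372 + (-53 - 7/4))*(-16832) + 18356) = √((22372 - 219/4)*(-16832) + 18356) = √((89269/4)*(-16832) + 18356) = √(-375643952 + 18356) = √(-375625596) = 2*I*√93906399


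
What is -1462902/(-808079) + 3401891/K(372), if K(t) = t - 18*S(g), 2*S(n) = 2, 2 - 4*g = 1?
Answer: 2749514544697/286059966 ≈ 9611.7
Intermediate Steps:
g = ¼ (g = ½ - ¼*1 = ½ - ¼ = ¼ ≈ 0.25000)
S(n) = 1 (S(n) = (½)*2 = 1)
K(t) = -18 + t (K(t) = t - 18*1 = t - 18 = -18 + t)
-1462902/(-808079) + 3401891/K(372) = -1462902/(-808079) + 3401891/(-18 + 372) = -1462902*(-1/808079) + 3401891/354 = 1462902/808079 + 3401891*(1/354) = 1462902/808079 + 3401891/354 = 2749514544697/286059966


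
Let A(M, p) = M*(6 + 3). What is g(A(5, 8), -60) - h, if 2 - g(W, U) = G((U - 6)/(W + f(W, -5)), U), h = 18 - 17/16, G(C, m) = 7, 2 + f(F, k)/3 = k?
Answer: -351/16 ≈ -21.938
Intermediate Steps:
f(F, k) = -6 + 3*k
A(M, p) = 9*M (A(M, p) = M*9 = 9*M)
h = 271/16 (h = 18 - 17*1/16 = 18 - 17/16 = 271/16 ≈ 16.938)
g(W, U) = -5 (g(W, U) = 2 - 1*7 = 2 - 7 = -5)
g(A(5, 8), -60) - h = -5 - 1*271/16 = -5 - 271/16 = -351/16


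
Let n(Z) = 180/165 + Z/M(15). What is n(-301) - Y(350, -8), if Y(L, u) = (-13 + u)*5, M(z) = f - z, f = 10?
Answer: 9146/55 ≈ 166.29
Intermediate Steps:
M(z) = 10 - z
n(Z) = 12/11 - Z/5 (n(Z) = 180/165 + Z/(10 - 1*15) = 180*(1/165) + Z/(10 - 15) = 12/11 + Z/(-5) = 12/11 + Z*(-⅕) = 12/11 - Z/5)
Y(L, u) = -65 + 5*u
n(-301) - Y(350, -8) = (12/11 - ⅕*(-301)) - (-65 + 5*(-8)) = (12/11 + 301/5) - (-65 - 40) = 3371/55 - 1*(-105) = 3371/55 + 105 = 9146/55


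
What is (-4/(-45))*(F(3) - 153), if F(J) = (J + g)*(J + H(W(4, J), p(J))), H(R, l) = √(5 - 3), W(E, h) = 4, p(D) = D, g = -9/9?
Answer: -196/15 + 8*√2/45 ≈ -12.815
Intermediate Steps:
g = -1 (g = -9*⅑ = -1)
H(R, l) = √2
F(J) = (-1 + J)*(J + √2) (F(J) = (J - 1)*(J + √2) = (-1 + J)*(J + √2))
(-4/(-45))*(F(3) - 153) = (-4/(-45))*((3² - 1*3 - √2 + 3*√2) - 153) = (-4*(-1/45))*((9 - 3 - √2 + 3*√2) - 153) = 4*((6 + 2*√2) - 153)/45 = 4*(-147 + 2*√2)/45 = -196/15 + 8*√2/45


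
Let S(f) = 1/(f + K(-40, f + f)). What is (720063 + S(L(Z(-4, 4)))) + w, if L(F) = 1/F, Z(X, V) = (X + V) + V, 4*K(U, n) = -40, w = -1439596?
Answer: -28061791/39 ≈ -7.1953e+5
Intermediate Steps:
K(U, n) = -10 (K(U, n) = (¼)*(-40) = -10)
Z(X, V) = X + 2*V (Z(X, V) = (V + X) + V = X + 2*V)
S(f) = 1/(-10 + f) (S(f) = 1/(f - 10) = 1/(-10 + f))
(720063 + S(L(Z(-4, 4)))) + w = (720063 + 1/(-10 + 1/(-4 + 2*4))) - 1439596 = (720063 + 1/(-10 + 1/(-4 + 8))) - 1439596 = (720063 + 1/(-10 + 1/4)) - 1439596 = (720063 + 1/(-10 + ¼)) - 1439596 = (720063 + 1/(-39/4)) - 1439596 = (720063 - 4/39) - 1439596 = 28082453/39 - 1439596 = -28061791/39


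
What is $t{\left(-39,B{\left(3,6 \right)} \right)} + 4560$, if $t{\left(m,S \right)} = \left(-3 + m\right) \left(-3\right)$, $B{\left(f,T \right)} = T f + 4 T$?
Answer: $4686$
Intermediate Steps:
$B{\left(f,T \right)} = 4 T + T f$
$t{\left(m,S \right)} = 9 - 3 m$
$t{\left(-39,B{\left(3,6 \right)} \right)} + 4560 = \left(9 - -117\right) + 4560 = \left(9 + 117\right) + 4560 = 126 + 4560 = 4686$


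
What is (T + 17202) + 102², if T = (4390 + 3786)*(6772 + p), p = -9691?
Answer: -23838138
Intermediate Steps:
T = -23865744 (T = (4390 + 3786)*(6772 - 9691) = 8176*(-2919) = -23865744)
(T + 17202) + 102² = (-23865744 + 17202) + 102² = -23848542 + 10404 = -23838138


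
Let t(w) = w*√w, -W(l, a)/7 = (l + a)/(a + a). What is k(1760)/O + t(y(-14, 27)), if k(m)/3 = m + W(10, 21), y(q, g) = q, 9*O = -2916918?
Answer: -10529/648204 - 14*I*√14 ≈ -0.016243 - 52.383*I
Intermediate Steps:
O = -324102 (O = (⅑)*(-2916918) = -324102)
W(l, a) = -7*(a + l)/(2*a) (W(l, a) = -7*(l + a)/(a + a) = -7*(a + l)/(2*a))
t(w) = w^(3/2)
k(m) = -31/2 + 3*m (k(m) = 3*(m + (7/2)*(-1*21 - 1*10)/21) = 3*(m + (7/2)*(1/21)*(-21 - 10)) = 3*(m + (7/2)*(1/21)*(-31)) = 3*(m - 31/6) = 3*(-31/6 + m) = -31/2 + 3*m)
k(1760)/O + t(y(-14, 27)) = (-31/2 + 3*1760)/(-324102) + (-14)^(3/2) = (-31/2 + 5280)*(-1/324102) - 14*I*√14 = (10529/2)*(-1/324102) - 14*I*√14 = -10529/648204 - 14*I*√14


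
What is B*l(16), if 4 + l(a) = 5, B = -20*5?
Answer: -100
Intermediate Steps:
B = -100
l(a) = 1 (l(a) = -4 + 5 = 1)
B*l(16) = -100*1 = -100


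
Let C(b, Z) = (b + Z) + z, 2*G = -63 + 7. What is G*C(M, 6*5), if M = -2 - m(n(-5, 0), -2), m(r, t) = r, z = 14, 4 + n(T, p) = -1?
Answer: -1316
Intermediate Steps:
n(T, p) = -5 (n(T, p) = -4 - 1 = -5)
G = -28 (G = (-63 + 7)/2 = (½)*(-56) = -28)
M = 3 (M = -2 - 1*(-5) = -2 + 5 = 3)
C(b, Z) = 14 + Z + b (C(b, Z) = (b + Z) + 14 = (Z + b) + 14 = 14 + Z + b)
G*C(M, 6*5) = -28*(14 + 6*5 + 3) = -28*(14 + 30 + 3) = -28*47 = -1316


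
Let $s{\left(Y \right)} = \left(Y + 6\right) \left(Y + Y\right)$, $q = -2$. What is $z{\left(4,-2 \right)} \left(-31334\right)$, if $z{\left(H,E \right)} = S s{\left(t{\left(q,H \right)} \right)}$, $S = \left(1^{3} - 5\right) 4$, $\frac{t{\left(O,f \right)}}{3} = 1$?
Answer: $27072576$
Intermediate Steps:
$t{\left(O,f \right)} = 3$ ($t{\left(O,f \right)} = 3 \cdot 1 = 3$)
$s{\left(Y \right)} = 2 Y \left(6 + Y\right)$ ($s{\left(Y \right)} = \left(6 + Y\right) 2 Y = 2 Y \left(6 + Y\right)$)
$S = -16$ ($S = \left(1 - 5\right) 4 = \left(-4\right) 4 = -16$)
$z{\left(H,E \right)} = -864$ ($z{\left(H,E \right)} = - 16 \cdot 2 \cdot 3 \left(6 + 3\right) = - 16 \cdot 2 \cdot 3 \cdot 9 = \left(-16\right) 54 = -864$)
$z{\left(4,-2 \right)} \left(-31334\right) = \left(-864\right) \left(-31334\right) = 27072576$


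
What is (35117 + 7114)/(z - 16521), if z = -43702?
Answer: -42231/60223 ≈ -0.70124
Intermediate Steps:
(35117 + 7114)/(z - 16521) = (35117 + 7114)/(-43702 - 16521) = 42231/(-60223) = 42231*(-1/60223) = -42231/60223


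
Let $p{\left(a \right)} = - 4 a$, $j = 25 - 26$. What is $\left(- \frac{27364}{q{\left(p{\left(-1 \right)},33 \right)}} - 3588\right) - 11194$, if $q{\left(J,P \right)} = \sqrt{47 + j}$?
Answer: $-14782 - \frac{13682 \sqrt{46}}{23} \approx -18817.0$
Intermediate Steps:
$j = -1$
$q{\left(J,P \right)} = \sqrt{46}$ ($q{\left(J,P \right)} = \sqrt{47 - 1} = \sqrt{46}$)
$\left(- \frac{27364}{q{\left(p{\left(-1 \right)},33 \right)}} - 3588\right) - 11194 = \left(- \frac{27364}{\sqrt{46}} - 3588\right) - 11194 = \left(- 27364 \frac{\sqrt{46}}{46} - 3588\right) - 11194 = \left(- \frac{13682 \sqrt{46}}{23} - 3588\right) - 11194 = \left(-3588 - \frac{13682 \sqrt{46}}{23}\right) - 11194 = -14782 - \frac{13682 \sqrt{46}}{23}$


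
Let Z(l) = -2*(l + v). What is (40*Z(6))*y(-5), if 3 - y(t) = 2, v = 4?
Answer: -800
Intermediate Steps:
y(t) = 1 (y(t) = 3 - 1*2 = 3 - 2 = 1)
Z(l) = -8 - 2*l (Z(l) = -2*(l + 4) = -2*(4 + l) = -8 - 2*l)
(40*Z(6))*y(-5) = (40*(-8 - 2*6))*1 = (40*(-8 - 12))*1 = (40*(-20))*1 = -800*1 = -800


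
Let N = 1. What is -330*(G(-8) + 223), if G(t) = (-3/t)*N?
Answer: -294855/4 ≈ -73714.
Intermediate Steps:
G(t) = -3/t (G(t) = -3/t*1 = -3/t)
-330*(G(-8) + 223) = -330*(-3/(-8) + 223) = -330*(-3*(-1/8) + 223) = -330*(3/8 + 223) = -330*1787/8 = -294855/4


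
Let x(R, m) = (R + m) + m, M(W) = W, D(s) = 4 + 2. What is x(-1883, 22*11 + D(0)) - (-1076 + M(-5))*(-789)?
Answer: -854296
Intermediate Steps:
D(s) = 6
x(R, m) = R + 2*m
x(-1883, 22*11 + D(0)) - (-1076 + M(-5))*(-789) = (-1883 + 2*(22*11 + 6)) - (-1076 - 5)*(-789) = (-1883 + 2*(242 + 6)) - (-1081)*(-789) = (-1883 + 2*248) - 1*852909 = (-1883 + 496) - 852909 = -1387 - 852909 = -854296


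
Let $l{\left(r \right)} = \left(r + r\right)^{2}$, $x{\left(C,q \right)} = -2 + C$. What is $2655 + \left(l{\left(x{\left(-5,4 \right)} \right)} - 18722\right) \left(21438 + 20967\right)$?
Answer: $-785592375$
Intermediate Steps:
$l{\left(r \right)} = 4 r^{2}$ ($l{\left(r \right)} = \left(2 r\right)^{2} = 4 r^{2}$)
$2655 + \left(l{\left(x{\left(-5,4 \right)} \right)} - 18722\right) \left(21438 + 20967\right) = 2655 + \left(4 \left(-2 - 5\right)^{2} - 18722\right) \left(21438 + 20967\right) = 2655 + \left(4 \left(-7\right)^{2} - 18722\right) 42405 = 2655 + \left(4 \cdot 49 - 18722\right) 42405 = 2655 + \left(196 - 18722\right) 42405 = 2655 - 785595030 = -785592375$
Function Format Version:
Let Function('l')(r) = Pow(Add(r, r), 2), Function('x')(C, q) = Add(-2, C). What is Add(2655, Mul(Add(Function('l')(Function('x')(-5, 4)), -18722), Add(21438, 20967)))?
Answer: -785592375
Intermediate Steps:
Function('l')(r) = Mul(4, Pow(r, 2)) (Function('l')(r) = Pow(Mul(2, r), 2) = Mul(4, Pow(r, 2)))
Add(2655, Mul(Add(Function('l')(Function('x')(-5, 4)), -18722), Add(21438, 20967))) = Add(2655, Mul(Add(Mul(4, Pow(Add(-2, -5), 2)), -18722), Add(21438, 20967))) = Add(2655, Mul(Add(Mul(4, Pow(-7, 2)), -18722), 42405)) = Add(2655, Mul(Add(Mul(4, 49), -18722), 42405)) = Add(2655, Mul(Add(196, -18722), 42405)) = Add(2655, Mul(-18526, 42405)) = Add(2655, -785595030) = -785592375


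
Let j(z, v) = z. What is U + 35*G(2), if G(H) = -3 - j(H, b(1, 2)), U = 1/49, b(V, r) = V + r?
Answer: -8574/49 ≈ -174.98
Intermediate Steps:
U = 1/49 ≈ 0.020408
G(H) = -3 - H
U + 35*G(2) = 1/49 + 35*(-3 - 1*2) = 1/49 + 35*(-3 - 2) = 1/49 + 35*(-5) = 1/49 - 175 = -8574/49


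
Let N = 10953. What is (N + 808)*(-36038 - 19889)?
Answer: -657757447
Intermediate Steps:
(N + 808)*(-36038 - 19889) = (10953 + 808)*(-36038 - 19889) = 11761*(-55927) = -657757447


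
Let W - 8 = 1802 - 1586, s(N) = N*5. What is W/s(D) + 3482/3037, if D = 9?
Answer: 836978/136665 ≈ 6.1243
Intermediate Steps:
s(N) = 5*N
W = 224 (W = 8 + (1802 - 1586) = 8 + 216 = 224)
W/s(D) + 3482/3037 = 224/((5*9)) + 3482/3037 = 224/45 + 3482*(1/3037) = 224*(1/45) + 3482/3037 = 224/45 + 3482/3037 = 836978/136665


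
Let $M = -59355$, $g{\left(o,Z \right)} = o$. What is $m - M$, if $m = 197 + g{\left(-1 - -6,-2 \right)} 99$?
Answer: $60047$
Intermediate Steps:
$m = 692$ ($m = 197 + \left(-1 - -6\right) 99 = 197 + \left(-1 + 6\right) 99 = 197 + 5 \cdot 99 = 197 + 495 = 692$)
$m - M = 692 - -59355 = 692 + 59355 = 60047$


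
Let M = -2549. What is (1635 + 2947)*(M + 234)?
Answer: -10607330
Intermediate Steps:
(1635 + 2947)*(M + 234) = (1635 + 2947)*(-2549 + 234) = 4582*(-2315) = -10607330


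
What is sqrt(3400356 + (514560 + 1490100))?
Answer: 2*sqrt(1351254) ≈ 2324.9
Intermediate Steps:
sqrt(3400356 + (514560 + 1490100)) = sqrt(3400356 + 2004660) = sqrt(5405016) = 2*sqrt(1351254)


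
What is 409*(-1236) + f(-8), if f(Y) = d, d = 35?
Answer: -505489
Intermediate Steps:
f(Y) = 35
409*(-1236) + f(-8) = 409*(-1236) + 35 = -505524 + 35 = -505489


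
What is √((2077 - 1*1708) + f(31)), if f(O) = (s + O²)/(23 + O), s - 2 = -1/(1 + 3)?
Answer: √501330/36 ≈ 19.668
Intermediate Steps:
s = 7/4 (s = 2 - 1/(1 + 3) = 2 - 1/4 = 2 - 1*¼ = 2 - ¼ = 7/4 ≈ 1.7500)
f(O) = (7/4 + O²)/(23 + O)
√((2077 - 1*1708) + f(31)) = √((2077 - 1*1708) + (7/4 + 31²)/(23 + 31)) = √((2077 - 1708) + (7/4 + 961)/54) = √(369 + (1/54)*(3851/4)) = √(369 + 3851/216) = √(83555/216) = √501330/36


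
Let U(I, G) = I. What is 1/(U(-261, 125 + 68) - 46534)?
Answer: -1/46795 ≈ -2.1370e-5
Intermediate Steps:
1/(U(-261, 125 + 68) - 46534) = 1/(-261 - 46534) = 1/(-46795) = -1/46795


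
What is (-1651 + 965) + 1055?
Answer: 369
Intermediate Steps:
(-1651 + 965) + 1055 = -686 + 1055 = 369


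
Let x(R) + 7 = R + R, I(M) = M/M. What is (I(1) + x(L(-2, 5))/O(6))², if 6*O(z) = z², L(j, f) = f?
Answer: 9/4 ≈ 2.2500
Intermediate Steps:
O(z) = z²/6
I(M) = 1
x(R) = -7 + 2*R (x(R) = -7 + (R + R) = -7 + 2*R)
(I(1) + x(L(-2, 5))/O(6))² = (1 + (-7 + 2*5)/(((⅙)*6²)))² = (1 + (-7 + 10)/(((⅙)*36)))² = (1 + 3/6)² = (1 + 3*(⅙))² = (1 + ½)² = (3/2)² = 9/4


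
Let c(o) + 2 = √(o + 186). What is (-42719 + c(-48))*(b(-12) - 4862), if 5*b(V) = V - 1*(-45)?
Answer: 1037137717/5 - 24277*√138/5 ≈ 2.0737e+8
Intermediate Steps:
b(V) = 9 + V/5 (b(V) = (V - 1*(-45))/5 = (V + 45)/5 = (45 + V)/5 = 9 + V/5)
c(o) = -2 + √(186 + o) (c(o) = -2 + √(o + 186) = -2 + √(186 + o))
(-42719 + c(-48))*(b(-12) - 4862) = (-42719 + (-2 + √(186 - 48)))*((9 + (⅕)*(-12)) - 4862) = (-42719 + (-2 + √138))*((9 - 12/5) - 4862) = (-42721 + √138)*(33/5 - 4862) = (-42721 + √138)*(-24277/5) = 1037137717/5 - 24277*√138/5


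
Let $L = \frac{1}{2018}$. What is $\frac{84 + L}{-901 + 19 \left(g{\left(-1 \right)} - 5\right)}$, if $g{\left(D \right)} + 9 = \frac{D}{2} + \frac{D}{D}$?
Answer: $- \frac{169513}{2335835} \approx -0.072571$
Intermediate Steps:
$g{\left(D \right)} = -8 + \frac{D}{2}$ ($g{\left(D \right)} = -9 + \left(\frac{D}{2} + \frac{D}{D}\right) = -9 + \left(D \frac{1}{2} + 1\right) = -9 + \left(\frac{D}{2} + 1\right) = -9 + \left(1 + \frac{D}{2}\right) = -8 + \frac{D}{2}$)
$L = \frac{1}{2018} \approx 0.00049554$
$\frac{84 + L}{-901 + 19 \left(g{\left(-1 \right)} - 5\right)} = \frac{84 + \frac{1}{2018}}{-901 + 19 \left(\left(-8 + \frac{1}{2} \left(-1\right)\right) - 5\right)} = \frac{169513}{2018 \left(-901 + 19 \left(\left(-8 - \frac{1}{2}\right) - 5\right)\right)} = \frac{169513}{2018 \left(-901 + 19 \left(- \frac{17}{2} - 5\right)\right)} = \frac{169513}{2018 \left(-901 + 19 \left(- \frac{27}{2}\right)\right)} = \frac{169513}{2018 \left(-901 - \frac{513}{2}\right)} = \frac{169513}{2018 \left(- \frac{2315}{2}\right)} = \frac{169513}{2018} \left(- \frac{2}{2315}\right) = - \frac{169513}{2335835}$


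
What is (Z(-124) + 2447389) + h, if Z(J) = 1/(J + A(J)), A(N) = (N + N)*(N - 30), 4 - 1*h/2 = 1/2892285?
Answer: 269466988759312009/110103505380 ≈ 2.4474e+6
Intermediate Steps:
h = 23138278/2892285 (h = 8 - 2/2892285 = 23138278/2892285 ≈ 8.0000)
A(N) = 2*N*(-30 + N) (A(N) = (2*N)*(-30 + N) = 2*N*(-30 + N))
Z(J) = 1/(J + 2*J*(-30 + J))
(Z(-124) + 2447389) + h = (1/((-124)*(-59 + 2*(-124))) + 2447389) + 23138278/2892285 = (-1/(124*(-59 - 248)) + 2447389) + 23138278/2892285 = (-1/124/(-307) + 2447389) + 23138278/2892285 = (-1/124*(-1/307) + 2447389) + 23138278/2892285 = (1/38068 + 2447389) + 23138278/2892285 = 93167204453/38068 + 23138278/2892285 = 269466988759312009/110103505380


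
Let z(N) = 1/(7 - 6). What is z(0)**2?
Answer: 1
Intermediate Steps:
z(N) = 1 (z(N) = 1/1 = 1)
z(0)**2 = 1**2 = 1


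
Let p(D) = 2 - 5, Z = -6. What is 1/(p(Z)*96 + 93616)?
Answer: 1/93328 ≈ 1.0715e-5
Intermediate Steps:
p(D) = -3
1/(p(Z)*96 + 93616) = 1/(-3*96 + 93616) = 1/(-288 + 93616) = 1/93328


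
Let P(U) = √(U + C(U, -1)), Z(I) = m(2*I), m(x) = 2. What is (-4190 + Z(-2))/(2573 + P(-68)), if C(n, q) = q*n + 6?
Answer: -10775724/6620323 + 4188*√6/6620323 ≈ -1.6261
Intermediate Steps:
C(n, q) = 6 + n*q (C(n, q) = n*q + 6 = 6 + n*q)
Z(I) = 2
P(U) = √6 (P(U) = √(U + (6 + U*(-1))) = √(U + (6 - U)) = √6)
(-4190 + Z(-2))/(2573 + P(-68)) = (-4190 + 2)/(2573 + √6) = -4188/(2573 + √6)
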